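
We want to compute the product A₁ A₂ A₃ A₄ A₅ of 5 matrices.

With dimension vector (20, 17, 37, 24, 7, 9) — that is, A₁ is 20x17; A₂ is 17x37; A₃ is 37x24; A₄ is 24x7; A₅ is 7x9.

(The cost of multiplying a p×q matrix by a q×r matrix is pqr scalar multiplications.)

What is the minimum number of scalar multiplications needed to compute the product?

14259

Adjacent pairs: A₁A₂ = 20·17·37 = 12580; A₂A₃ = 17·37·24 = 15096; A₃A₄ = 37·24·7 = 6216; A₄A₅ = 24·7·9 = 1512.
Length 3: A₁..A₃: k=1: 0+15096+20·17·24=23256; k=2: 12580+0+20·37·24=30340 → min 23256 | A₂..A₄: k=2: 0+6216+17·37·7=10619; k=3: 15096+0+17·24·7=17952 → min 10619 | A₃..A₅: k=3: 0+1512+37·24·9=9504; k=4: 6216+0+37·7·9=8547 → min 8547.
Length 4: A₁..A₄: k=1: 0+10619+20·17·7=12999; k=2: 12580+6216+20·37·7=23976; k=3: 23256+0+20·24·7=26616 → min 12999 | A₂..A₅: k=2: 0+8547+17·37·9=14208; k=3: 15096+1512+17·24·9=20280; k=4: 10619+0+17·7·9=11690 → min 11690.
Length 5: A₁..A₅: k=1: 0+11690+20·17·9=14750; k=2: 12580+8547+20·37·9=27787; k=3: 23256+1512+20·24·9=29088; k=4: 12999+0+20·7·9=14259 → min 14259.
Optimal order: ((A₁ (A₂ (A₃ A₄))) A₅) with cost 14259.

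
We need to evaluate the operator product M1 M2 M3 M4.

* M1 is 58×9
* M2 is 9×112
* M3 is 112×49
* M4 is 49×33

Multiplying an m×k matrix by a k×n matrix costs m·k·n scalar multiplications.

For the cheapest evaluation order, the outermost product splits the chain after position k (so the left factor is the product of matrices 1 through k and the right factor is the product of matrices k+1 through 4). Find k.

Adjacent pairs: M1M2 = 58·9·112 = 58464; M2M3 = 9·112·49 = 49392; M3M4 = 112·49·33 = 181104.
Length 3: M1..M3: k=1: 0+49392+58·9·49=74970; k=2: 58464+0+58·112·49=376768 → min 74970 | M2..M4: k=2: 0+181104+9·112·33=214368; k=3: 49392+0+9·49·33=63945 → min 63945.
Top-level splits: k=1: (M1..M1)·(M2..M4) → 0+63945+58·9·33 = 81171; k=2: (M1..M2)·(M3..M4) → 58464+181104+58·112·33 = 453936; k=3: (M1..M3)·(M4..M4) → 74970+0+58·49·33 = 168756.
Best split is after M1, i.e. k = 1.

1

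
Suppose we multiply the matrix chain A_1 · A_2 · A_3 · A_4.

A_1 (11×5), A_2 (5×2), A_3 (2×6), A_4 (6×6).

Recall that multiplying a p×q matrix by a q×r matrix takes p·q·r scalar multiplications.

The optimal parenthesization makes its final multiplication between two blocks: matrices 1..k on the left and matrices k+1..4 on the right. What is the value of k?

2

Adjacent pairs: A_1A_2 = 11·5·2 = 110; A_2A_3 = 5·2·6 = 60; A_3A_4 = 2·6·6 = 72.
Length 3: A_1..A_3: k=1: 0+60+11·5·6=390; k=2: 110+0+11·2·6=242 → min 242 | A_2..A_4: k=2: 0+72+5·2·6=132; k=3: 60+0+5·6·6=240 → min 132.
Top-level splits: k=1: (A_1..A_1)·(A_2..A_4) → 0+132+11·5·6 = 462; k=2: (A_1..A_2)·(A_3..A_4) → 110+72+11·2·6 = 314; k=3: (A_1..A_3)·(A_4..A_4) → 242+0+11·6·6 = 638.
Best split is after A_2, i.e. k = 2.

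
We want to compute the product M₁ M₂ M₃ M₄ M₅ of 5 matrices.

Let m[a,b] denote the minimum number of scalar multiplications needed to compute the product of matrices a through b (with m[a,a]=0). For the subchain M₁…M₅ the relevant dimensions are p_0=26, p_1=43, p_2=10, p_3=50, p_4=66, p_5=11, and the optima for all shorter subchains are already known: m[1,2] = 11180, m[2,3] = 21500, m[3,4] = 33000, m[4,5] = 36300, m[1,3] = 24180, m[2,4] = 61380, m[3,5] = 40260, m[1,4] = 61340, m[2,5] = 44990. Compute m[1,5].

54300

m[1,5] = min over k∈[1,4] of m[1,k]+m[k+1,5]+p_{0}·p_k·p_{5}.
k=1: 0 + 44990 + 26·43·11 = 57288; k=2: 11180 + 40260 + 26·10·11 = 54300; k=3: 24180 + 36300 + 26·50·11 = 74780; k=4: 61340 + 0 + 26·66·11 = 80216.
Minimum: 54300 at k=2.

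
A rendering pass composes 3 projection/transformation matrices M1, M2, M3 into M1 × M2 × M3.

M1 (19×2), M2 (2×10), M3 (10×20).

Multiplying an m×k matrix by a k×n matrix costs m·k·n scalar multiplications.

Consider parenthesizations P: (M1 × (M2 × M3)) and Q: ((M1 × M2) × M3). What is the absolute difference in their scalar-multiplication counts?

3020

Order P = (M1 × (M2 × M3)): (M2 × M3): 2×10 by 10×20 → 2×20, cost 2·10·20 = 400; (M1 × (M2 × M3)): 19×2 by 2×20 → 19×20, cost 19·2·20 = 760; cumulative 1160. Total 1160.
Order Q = ((M1 × M2) × M3): (M1 × M2): 19×2 by 2×10 → 19×10, cost 19·2·10 = 380; ((M1 × M2) × M3): 19×10 by 10×20 → 19×20, cost 19·10·20 = 3800; cumulative 4180. Total 4180.
Difference: |1160 − 4180| = 3020.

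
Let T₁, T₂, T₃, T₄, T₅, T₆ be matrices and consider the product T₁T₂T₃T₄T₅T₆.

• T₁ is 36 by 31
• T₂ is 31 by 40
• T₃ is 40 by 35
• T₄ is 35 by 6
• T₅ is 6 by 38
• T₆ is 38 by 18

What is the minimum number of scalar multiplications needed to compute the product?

30528

Adjacent pairs: T₁T₂ = 36·31·40 = 44640; T₂T₃ = 31·40·35 = 43400; T₃T₄ = 40·35·6 = 8400; T₄T₅ = 35·6·38 = 7980; T₅T₆ = 6·38·18 = 4104.
Length 3: T₁..T₃: k=1: 0+43400+36·31·35=82460; k=2: 44640+0+36·40·35=95040 → min 82460 | T₂..T₄: k=2: 0+8400+31·40·6=15840; k=3: 43400+0+31·35·6=49910 → min 15840 | T₃..T₅: k=3: 0+7980+40·35·38=61180; k=4: 8400+0+40·6·38=17520 → min 17520 | T₄..T₆: k=4: 0+4104+35·6·18=7884; k=5: 7980+0+35·38·18=31920 → min 7884.
Length 4: T₁..T₄: k=1: 0+15840+36·31·6=22536; k=2: 44640+8400+36·40·6=61680; k=3: 82460+0+36·35·6=90020 → min 22536 | T₂..T₅: k=2: 0+17520+31·40·38=64640; k=3: 43400+7980+31·35·38=92610; k=4: 15840+0+31·6·38=22908 → min 22908 | T₃..T₆: k=3: 0+7884+40·35·18=33084; k=4: 8400+4104+40·6·18=16824; k=5: 17520+0+40·38·18=44880 → min 16824.
Length 5: T₁..T₅: k=1: 0+22908+36·31·38=65316; k=2: 44640+17520+36·40·38=116880; k=3: 82460+7980+36·35·38=138320; k=4: 22536+0+36·6·38=30744 → min 30744 | T₂..T₆: k=2: 0+16824+31·40·18=39144; k=3: 43400+7884+31·35·18=70814; k=4: 15840+4104+31·6·18=23292; k=5: 22908+0+31·38·18=44112 → min 23292.
Length 6: T₁..T₆: k=1: 0+23292+36·31·18=43380; k=2: 44640+16824+36·40·18=87384; k=3: 82460+7884+36·35·18=113024; k=4: 22536+4104+36·6·18=30528; k=5: 30744+0+36·38·18=55368 → min 30528.
Optimal order: ((T₁(T₂(T₃T₄)))(T₅T₆)) with cost 30528.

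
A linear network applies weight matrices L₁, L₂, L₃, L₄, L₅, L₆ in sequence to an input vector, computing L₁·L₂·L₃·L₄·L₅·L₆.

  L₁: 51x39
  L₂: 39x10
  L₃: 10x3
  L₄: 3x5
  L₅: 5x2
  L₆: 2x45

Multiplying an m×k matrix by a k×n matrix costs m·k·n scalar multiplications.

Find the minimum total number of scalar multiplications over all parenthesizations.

Adjacent pairs: L₁L₂ = 51·39·10 = 19890; L₂L₃ = 39·10·3 = 1170; L₃L₄ = 10·3·5 = 150; L₄L₅ = 3·5·2 = 30; L₅L₆ = 5·2·45 = 450.
Length 3: L₁..L₃: k=1: 0+1170+51·39·3=7137; k=2: 19890+0+51·10·3=21420 → min 7137 | L₂..L₄: k=2: 0+150+39·10·5=2100; k=3: 1170+0+39·3·5=1755 → min 1755 | L₃..L₅: k=3: 0+30+10·3·2=90; k=4: 150+0+10·5·2=250 → min 90 | L₄..L₆: k=4: 0+450+3·5·45=1125; k=5: 30+0+3·2·45=300 → min 300.
Length 4: L₁..L₄: k=1: 0+1755+51·39·5=11700; k=2: 19890+150+51·10·5=22590; k=3: 7137+0+51·3·5=7902 → min 7902 | L₂..L₅: k=2: 0+90+39·10·2=870; k=3: 1170+30+39·3·2=1434; k=4: 1755+0+39·5·2=2145 → min 870 | L₃..L₆: k=3: 0+300+10·3·45=1650; k=4: 150+450+10·5·45=2850; k=5: 90+0+10·2·45=990 → min 990.
Length 5: L₁..L₅: k=1: 0+870+51·39·2=4848; k=2: 19890+90+51·10·2=21000; k=3: 7137+30+51·3·2=7473; k=4: 7902+0+51·5·2=8412 → min 4848 | L₂..L₆: k=2: 0+990+39·10·45=18540; k=3: 1170+300+39·3·45=6735; k=4: 1755+450+39·5·45=10980; k=5: 870+0+39·2·45=4380 → min 4380.
Length 6: L₁..L₆: k=1: 0+4380+51·39·45=93885; k=2: 19890+990+51·10·45=43830; k=3: 7137+300+51·3·45=14322; k=4: 7902+450+51·5·45=19827; k=5: 4848+0+51·2·45=9438 → min 9438.
Optimal order: ((L₁·(L₂·(L₃·(L₄·L₅))))·L₆) with cost 9438.

9438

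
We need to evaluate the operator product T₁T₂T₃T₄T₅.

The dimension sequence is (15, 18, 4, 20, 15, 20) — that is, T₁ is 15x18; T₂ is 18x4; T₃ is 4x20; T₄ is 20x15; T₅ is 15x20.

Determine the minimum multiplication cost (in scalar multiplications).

4680

Adjacent pairs: T₁T₂ = 15·18·4 = 1080; T₂T₃ = 18·4·20 = 1440; T₃T₄ = 4·20·15 = 1200; T₄T₅ = 20·15·20 = 6000.
Length 3: T₁..T₃: k=1: 0+1440+15·18·20=6840; k=2: 1080+0+15·4·20=2280 → min 2280 | T₂..T₄: k=2: 0+1200+18·4·15=2280; k=3: 1440+0+18·20·15=6840 → min 2280 | T₃..T₅: k=3: 0+6000+4·20·20=7600; k=4: 1200+0+4·15·20=2400 → min 2400.
Length 4: T₁..T₄: k=1: 0+2280+15·18·15=6330; k=2: 1080+1200+15·4·15=3180; k=3: 2280+0+15·20·15=6780 → min 3180 | T₂..T₅: k=2: 0+2400+18·4·20=3840; k=3: 1440+6000+18·20·20=14640; k=4: 2280+0+18·15·20=7680 → min 3840.
Length 5: T₁..T₅: k=1: 0+3840+15·18·20=9240; k=2: 1080+2400+15·4·20=4680; k=3: 2280+6000+15·20·20=14280; k=4: 3180+0+15·15·20=7680 → min 4680.
Optimal order: ((T₁T₂)((T₃T₄)T₅)) with cost 4680.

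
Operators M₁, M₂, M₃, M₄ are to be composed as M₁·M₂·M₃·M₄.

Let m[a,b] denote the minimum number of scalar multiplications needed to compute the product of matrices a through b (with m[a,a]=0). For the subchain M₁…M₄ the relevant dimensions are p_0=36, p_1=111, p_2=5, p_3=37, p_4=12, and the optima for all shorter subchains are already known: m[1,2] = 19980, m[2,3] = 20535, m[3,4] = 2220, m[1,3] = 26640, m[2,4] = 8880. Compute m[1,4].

24360

m[1,4] = min over k∈[1,3] of m[1,k]+m[k+1,4]+p_{0}·p_k·p_{4}.
k=1: 0 + 8880 + 36·111·12 = 56832; k=2: 19980 + 2220 + 36·5·12 = 24360; k=3: 26640 + 0 + 36·37·12 = 42624.
Minimum: 24360 at k=2.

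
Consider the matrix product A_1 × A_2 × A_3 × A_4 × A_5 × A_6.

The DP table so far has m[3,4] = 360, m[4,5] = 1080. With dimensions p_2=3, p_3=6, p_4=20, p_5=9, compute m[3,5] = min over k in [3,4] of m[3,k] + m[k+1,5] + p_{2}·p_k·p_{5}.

900

m[3,5] = min over k∈[3,4] of m[3,k]+m[k+1,5]+p_{2}·p_k·p_{5}.
k=3: 0 + 1080 + 3·6·9 = 1242; k=4: 360 + 0 + 3·20·9 = 900.
Minimum: 900 at k=4.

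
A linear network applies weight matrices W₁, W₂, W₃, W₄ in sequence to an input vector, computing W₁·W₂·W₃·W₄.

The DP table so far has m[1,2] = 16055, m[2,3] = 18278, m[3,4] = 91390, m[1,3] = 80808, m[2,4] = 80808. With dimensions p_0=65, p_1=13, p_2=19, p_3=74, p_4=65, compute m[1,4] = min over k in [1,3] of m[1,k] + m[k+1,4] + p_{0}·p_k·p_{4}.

135733

m[1,4] = min over k∈[1,3] of m[1,k]+m[k+1,4]+p_{0}·p_k·p_{4}.
k=1: 0 + 80808 + 65·13·65 = 135733; k=2: 16055 + 91390 + 65·19·65 = 187720; k=3: 80808 + 0 + 65·74·65 = 393458.
Minimum: 135733 at k=1.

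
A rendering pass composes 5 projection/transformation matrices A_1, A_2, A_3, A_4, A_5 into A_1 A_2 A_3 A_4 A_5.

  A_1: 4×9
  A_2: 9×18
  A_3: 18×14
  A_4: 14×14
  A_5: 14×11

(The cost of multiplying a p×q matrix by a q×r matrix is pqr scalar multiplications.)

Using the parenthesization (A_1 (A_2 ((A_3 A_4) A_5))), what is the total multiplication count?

(A_3 A_4): 18×14 by 14×14 → 18×14, cost 18·14·14 = 3528
((A_3 A_4) A_5): 18×14 by 14×11 → 18×11, cost 18·14·11 = 2772; cumulative 6300
(A_2 ((A_3 A_4) A_5)): 9×18 by 18×11 → 9×11, cost 9·18·11 = 1782; cumulative 8082
(A_1 (A_2 ((A_3 A_4) A_5))): 4×9 by 9×11 → 4×11, cost 4·9·11 = 396; cumulative 8478
Total: 8478 scalar multiplications.

8478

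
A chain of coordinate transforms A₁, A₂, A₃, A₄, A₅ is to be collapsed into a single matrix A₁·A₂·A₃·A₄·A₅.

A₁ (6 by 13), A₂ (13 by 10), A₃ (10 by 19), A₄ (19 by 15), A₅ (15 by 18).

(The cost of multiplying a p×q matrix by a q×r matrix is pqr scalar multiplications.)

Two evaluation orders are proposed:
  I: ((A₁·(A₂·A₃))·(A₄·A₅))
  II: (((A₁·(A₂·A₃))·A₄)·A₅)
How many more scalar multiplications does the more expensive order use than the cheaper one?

Order I = ((A₁·(A₂·A₃))·(A₄·A₅)): (A₂·A₃): 13×10 by 10×19 → 13×19, cost 13·10·19 = 2470; (A₁·(A₂·A₃)): 6×13 by 13×19 → 6×19, cost 6·13·19 = 1482; cumulative 3952; (A₄·A₅): 19×15 by 15×18 → 19×18, cost 19·15·18 = 5130; ((A₁·(A₂·A₃))·(A₄·A₅)): 6×19 by 19×18 → 6×18, cost 6·19·18 = 2052; cumulative 11134. Total 11134.
Order II = (((A₁·(A₂·A₃))·A₄)·A₅): (A₂·A₃): 13×10 by 10×19 → 13×19, cost 13·10·19 = 2470; (A₁·(A₂·A₃)): 6×13 by 13×19 → 6×19, cost 6·13·19 = 1482; cumulative 3952; ((A₁·(A₂·A₃))·A₄): 6×19 by 19×15 → 6×15, cost 6·19·15 = 1710; cumulative 5662; (((A₁·(A₂·A₃))·A₄)·A₅): 6×15 by 15×18 → 6×18, cost 6·15·18 = 1620; cumulative 7282. Total 7282.
Difference: |11134 − 7282| = 3852.

3852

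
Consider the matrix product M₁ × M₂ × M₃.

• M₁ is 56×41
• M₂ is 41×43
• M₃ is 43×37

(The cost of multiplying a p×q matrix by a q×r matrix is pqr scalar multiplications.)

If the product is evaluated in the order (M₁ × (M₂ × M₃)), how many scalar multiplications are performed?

(M₂ × M₃): 41×43 by 43×37 → 41×37, cost 41·43·37 = 65231
(M₁ × (M₂ × M₃)): 56×41 by 41×37 → 56×37, cost 56·41·37 = 84952; cumulative 150183
Total: 150183 scalar multiplications.

150183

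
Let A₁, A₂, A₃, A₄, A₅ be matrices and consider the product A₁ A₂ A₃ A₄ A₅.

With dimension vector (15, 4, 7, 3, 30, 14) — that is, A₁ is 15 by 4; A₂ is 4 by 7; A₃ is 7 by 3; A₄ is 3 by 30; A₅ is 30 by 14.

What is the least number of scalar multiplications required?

2154

Adjacent pairs: A₁A₂ = 15·4·7 = 420; A₂A₃ = 4·7·3 = 84; A₃A₄ = 7·3·30 = 630; A₄A₅ = 3·30·14 = 1260.
Length 3: A₁..A₃: k=1: 0+84+15·4·3=264; k=2: 420+0+15·7·3=735 → min 264 | A₂..A₄: k=2: 0+630+4·7·30=1470; k=3: 84+0+4·3·30=444 → min 444 | A₃..A₅: k=3: 0+1260+7·3·14=1554; k=4: 630+0+7·30·14=3570 → min 1554.
Length 4: A₁..A₄: k=1: 0+444+15·4·30=2244; k=2: 420+630+15·7·30=4200; k=3: 264+0+15·3·30=1614 → min 1614 | A₂..A₅: k=2: 0+1554+4·7·14=1946; k=3: 84+1260+4·3·14=1512; k=4: 444+0+4·30·14=2124 → min 1512.
Length 5: A₁..A₅: k=1: 0+1512+15·4·14=2352; k=2: 420+1554+15·7·14=3444; k=3: 264+1260+15·3·14=2154; k=4: 1614+0+15·30·14=7914 → min 2154.
Optimal order: ((A₁ (A₂ A₃)) (A₄ A₅)) with cost 2154.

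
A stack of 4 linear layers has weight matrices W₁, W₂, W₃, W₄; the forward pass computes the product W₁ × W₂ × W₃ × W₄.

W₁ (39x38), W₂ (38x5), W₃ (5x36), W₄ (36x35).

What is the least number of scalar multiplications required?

20535

Adjacent pairs: W₁W₂ = 39·38·5 = 7410; W₂W₃ = 38·5·36 = 6840; W₃W₄ = 5·36·35 = 6300.
Length 3: W₁..W₃: k=1: 0+6840+39·38·36=60192; k=2: 7410+0+39·5·36=14430 → min 14430 | W₂..W₄: k=2: 0+6300+38·5·35=12950; k=3: 6840+0+38·36·35=54720 → min 12950.
Length 4: W₁..W₄: k=1: 0+12950+39·38·35=64820; k=2: 7410+6300+39·5·35=20535; k=3: 14430+0+39·36·35=63570 → min 20535.
Optimal order: ((W₁ × W₂) × (W₃ × W₄)) with cost 20535.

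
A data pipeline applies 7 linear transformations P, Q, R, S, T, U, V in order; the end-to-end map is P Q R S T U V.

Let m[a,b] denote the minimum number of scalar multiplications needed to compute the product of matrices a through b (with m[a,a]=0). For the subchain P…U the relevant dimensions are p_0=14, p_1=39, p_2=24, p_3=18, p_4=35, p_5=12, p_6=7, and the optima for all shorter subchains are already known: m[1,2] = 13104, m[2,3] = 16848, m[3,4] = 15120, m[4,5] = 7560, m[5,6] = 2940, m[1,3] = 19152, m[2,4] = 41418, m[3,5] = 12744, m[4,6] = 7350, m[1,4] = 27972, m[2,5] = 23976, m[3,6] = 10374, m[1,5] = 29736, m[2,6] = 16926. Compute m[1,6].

20748

m[1,6] = min over k∈[1,5] of m[1,k]+m[k+1,6]+p_{0}·p_k·p_{6}.
k=1: 0 + 16926 + 14·39·7 = 20748; k=2: 13104 + 10374 + 14·24·7 = 25830; k=3: 19152 + 7350 + 14·18·7 = 28266; k=4: 27972 + 2940 + 14·35·7 = 34342; k=5: 29736 + 0 + 14·12·7 = 30912.
Minimum: 20748 at k=1.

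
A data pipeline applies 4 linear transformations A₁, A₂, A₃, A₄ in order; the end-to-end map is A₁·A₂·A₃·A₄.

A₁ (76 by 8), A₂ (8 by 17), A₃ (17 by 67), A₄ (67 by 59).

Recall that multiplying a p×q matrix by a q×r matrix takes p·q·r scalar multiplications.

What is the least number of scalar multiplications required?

76608

Adjacent pairs: A₁A₂ = 76·8·17 = 10336; A₂A₃ = 8·17·67 = 9112; A₃A₄ = 17·67·59 = 67201.
Length 3: A₁..A₃: k=1: 0+9112+76·8·67=49848; k=2: 10336+0+76·17·67=96900 → min 49848 | A₂..A₄: k=2: 0+67201+8·17·59=75225; k=3: 9112+0+8·67·59=40736 → min 40736.
Length 4: A₁..A₄: k=1: 0+40736+76·8·59=76608; k=2: 10336+67201+76·17·59=153765; k=3: 49848+0+76·67·59=350276 → min 76608.
Optimal order: (A₁·((A₂·A₃)·A₄)) with cost 76608.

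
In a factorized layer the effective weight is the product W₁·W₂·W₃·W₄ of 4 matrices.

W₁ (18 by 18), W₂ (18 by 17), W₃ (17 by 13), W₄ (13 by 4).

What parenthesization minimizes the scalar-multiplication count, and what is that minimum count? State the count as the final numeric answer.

Adjacent pairs: W₁W₂ = 18·18·17 = 5508; W₂W₃ = 18·17·13 = 3978; W₃W₄ = 17·13·4 = 884.
Length 3: W₁..W₃: k=1: 0+3978+18·18·13=8190; k=2: 5508+0+18·17·13=9486 → min 8190 | W₂..W₄: k=2: 0+884+18·17·4=2108; k=3: 3978+0+18·13·4=4914 → min 2108.
Length 4: W₁..W₄: k=1: 0+2108+18·18·4=3404; k=2: 5508+884+18·17·4=7616; k=3: 8190+0+18·13·4=9126 → min 3404.
Optimal parenthesization: (W₁·(W₂·(W₃·W₄))) with cost 3404.

3404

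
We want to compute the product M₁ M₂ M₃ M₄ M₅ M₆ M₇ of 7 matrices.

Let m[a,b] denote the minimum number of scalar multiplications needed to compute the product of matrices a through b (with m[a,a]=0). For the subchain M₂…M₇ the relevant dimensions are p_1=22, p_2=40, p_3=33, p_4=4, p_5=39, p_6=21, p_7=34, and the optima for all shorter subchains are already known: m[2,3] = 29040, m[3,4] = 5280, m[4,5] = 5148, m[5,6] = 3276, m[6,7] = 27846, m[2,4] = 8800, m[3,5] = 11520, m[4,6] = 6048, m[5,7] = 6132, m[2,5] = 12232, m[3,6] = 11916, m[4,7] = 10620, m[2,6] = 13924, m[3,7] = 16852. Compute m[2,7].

m[2,7] = min over k∈[2,6] of m[2,k]+m[k+1,7]+p_{1}·p_k·p_{7}.
k=2: 0 + 16852 + 22·40·34 = 46772; k=3: 29040 + 10620 + 22·33·34 = 64344; k=4: 8800 + 6132 + 22·4·34 = 17924; k=5: 12232 + 27846 + 22·39·34 = 69250; k=6: 13924 + 0 + 22·21·34 = 29632.
Minimum: 17924 at k=4.

17924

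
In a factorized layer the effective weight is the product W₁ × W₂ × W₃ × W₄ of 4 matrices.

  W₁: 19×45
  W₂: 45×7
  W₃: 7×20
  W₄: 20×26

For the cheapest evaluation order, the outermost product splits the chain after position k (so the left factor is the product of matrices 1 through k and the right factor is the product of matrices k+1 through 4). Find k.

Adjacent pairs: W₁W₂ = 19·45·7 = 5985; W₂W₃ = 45·7·20 = 6300; W₃W₄ = 7·20·26 = 3640.
Length 3: W₁..W₃: k=1: 0+6300+19·45·20=23400; k=2: 5985+0+19·7·20=8645 → min 8645 | W₂..W₄: k=2: 0+3640+45·7·26=11830; k=3: 6300+0+45·20·26=29700 → min 11830.
Top-level splits: k=1: (W₁..W₁)·(W₂..W₄) → 0+11830+19·45·26 = 34060; k=2: (W₁..W₂)·(W₃..W₄) → 5985+3640+19·7·26 = 13083; k=3: (W₁..W₃)·(W₄..W₄) → 8645+0+19·20·26 = 18525.
Best split is after W₂, i.e. k = 2.

2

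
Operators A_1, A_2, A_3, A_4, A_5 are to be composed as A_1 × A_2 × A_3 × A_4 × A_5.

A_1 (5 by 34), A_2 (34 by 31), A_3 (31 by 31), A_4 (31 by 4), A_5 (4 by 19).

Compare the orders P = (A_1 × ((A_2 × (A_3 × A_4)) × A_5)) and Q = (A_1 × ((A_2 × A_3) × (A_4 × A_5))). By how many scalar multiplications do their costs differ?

44412

Order P = (A_1 × ((A_2 × (A_3 × A_4)) × A_5)): (A_3 × A_4): 31×31 by 31×4 → 31×4, cost 31·31·4 = 3844; (A_2 × (A_3 × A_4)): 34×31 by 31×4 → 34×4, cost 34·31·4 = 4216; cumulative 8060; ((A_2 × (A_3 × A_4)) × A_5): 34×4 by 4×19 → 34×19, cost 34·4·19 = 2584; cumulative 10644; (A_1 × ((A_2 × (A_3 × A_4)) × A_5)): 5×34 by 34×19 → 5×19, cost 5·34·19 = 3230; cumulative 13874. Total 13874.
Order Q = (A_1 × ((A_2 × A_3) × (A_4 × A_5))): (A_2 × A_3): 34×31 by 31×31 → 34×31, cost 34·31·31 = 32674; (A_4 × A_5): 31×4 by 4×19 → 31×19, cost 31·4·19 = 2356; ((A_2 × A_3) × (A_4 × A_5)): 34×31 by 31×19 → 34×19, cost 34·31·19 = 20026; cumulative 55056; (A_1 × ((A_2 × A_3) × (A_4 × A_5))): 5×34 by 34×19 → 5×19, cost 5·34·19 = 3230; cumulative 58286. Total 58286.
Difference: |13874 − 58286| = 44412.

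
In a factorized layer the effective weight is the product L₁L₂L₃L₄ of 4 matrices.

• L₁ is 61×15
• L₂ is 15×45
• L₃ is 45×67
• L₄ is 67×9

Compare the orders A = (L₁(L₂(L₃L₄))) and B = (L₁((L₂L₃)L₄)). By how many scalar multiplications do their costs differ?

Order A = (L₁(L₂(L₃L₄))): (L₃L₄): 45×67 by 67×9 → 45×9, cost 45·67·9 = 27135; (L₂(L₃L₄)): 15×45 by 45×9 → 15×9, cost 15·45·9 = 6075; cumulative 33210; (L₁(L₂(L₃L₄))): 61×15 by 15×9 → 61×9, cost 61·15·9 = 8235; cumulative 41445. Total 41445.
Order B = (L₁((L₂L₃)L₄)): (L₂L₃): 15×45 by 45×67 → 15×67, cost 15·45·67 = 45225; ((L₂L₃)L₄): 15×67 by 67×9 → 15×9, cost 15·67·9 = 9045; cumulative 54270; (L₁((L₂L₃)L₄)): 61×15 by 15×9 → 61×9, cost 61·15·9 = 8235; cumulative 62505. Total 62505.
Difference: |41445 − 62505| = 21060.

21060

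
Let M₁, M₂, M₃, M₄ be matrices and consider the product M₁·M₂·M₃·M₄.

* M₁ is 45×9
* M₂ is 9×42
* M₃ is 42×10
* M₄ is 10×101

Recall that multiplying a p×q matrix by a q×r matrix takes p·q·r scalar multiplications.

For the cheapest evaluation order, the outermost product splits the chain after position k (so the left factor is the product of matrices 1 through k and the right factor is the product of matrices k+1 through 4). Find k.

Adjacent pairs: M₁M₂ = 45·9·42 = 17010; M₂M₃ = 9·42·10 = 3780; M₃M₄ = 42·10·101 = 42420.
Length 3: M₁..M₃: k=1: 0+3780+45·9·10=7830; k=2: 17010+0+45·42·10=35910 → min 7830 | M₂..M₄: k=2: 0+42420+9·42·101=80598; k=3: 3780+0+9·10·101=12870 → min 12870.
Top-level splits: k=1: (M₁..M₁)·(M₂..M₄) → 0+12870+45·9·101 = 53775; k=2: (M₁..M₂)·(M₃..M₄) → 17010+42420+45·42·101 = 250320; k=3: (M₁..M₃)·(M₄..M₄) → 7830+0+45·10·101 = 53280.
Best split is after M₃, i.e. k = 3.

3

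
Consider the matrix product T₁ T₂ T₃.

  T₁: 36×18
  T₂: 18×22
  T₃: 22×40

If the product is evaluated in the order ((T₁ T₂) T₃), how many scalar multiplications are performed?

(T₁ T₂): 36×18 by 18×22 → 36×22, cost 36·18·22 = 14256
((T₁ T₂) T₃): 36×22 by 22×40 → 36×40, cost 36·22·40 = 31680; cumulative 45936
Total: 45936 scalar multiplications.

45936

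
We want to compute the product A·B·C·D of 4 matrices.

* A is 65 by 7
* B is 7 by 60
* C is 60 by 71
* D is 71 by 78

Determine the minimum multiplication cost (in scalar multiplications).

104076

Adjacent pairs: AB = 65·7·60 = 27300; BC = 7·60·71 = 29820; CD = 60·71·78 = 332280.
Length 3: A..C: k=1: 0+29820+65·7·71=62125; k=2: 27300+0+65·60·71=304200 → min 62125 | B..D: k=2: 0+332280+7·60·78=365040; k=3: 29820+0+7·71·78=68586 → min 68586.
Length 4: A..D: k=1: 0+68586+65·7·78=104076; k=2: 27300+332280+65·60·78=663780; k=3: 62125+0+65·71·78=422095 → min 104076.
Optimal order: (A·((B·C)·D)) with cost 104076.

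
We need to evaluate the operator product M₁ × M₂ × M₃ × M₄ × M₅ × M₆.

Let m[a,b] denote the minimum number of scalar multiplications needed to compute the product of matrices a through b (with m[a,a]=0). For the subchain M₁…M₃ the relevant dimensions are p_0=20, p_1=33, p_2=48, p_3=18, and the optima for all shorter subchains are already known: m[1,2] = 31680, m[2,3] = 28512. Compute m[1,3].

40392

m[1,3] = min over k∈[1,2] of m[1,k]+m[k+1,3]+p_{0}·p_k·p_{3}.
k=1: 0 + 28512 + 20·33·18 = 40392; k=2: 31680 + 0 + 20·48·18 = 48960.
Minimum: 40392 at k=1.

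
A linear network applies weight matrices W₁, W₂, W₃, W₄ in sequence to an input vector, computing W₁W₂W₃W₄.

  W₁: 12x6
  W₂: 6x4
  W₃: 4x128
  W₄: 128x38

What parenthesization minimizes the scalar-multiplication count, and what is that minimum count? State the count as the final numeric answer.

Adjacent pairs: W₁W₂ = 12·6·4 = 288; W₂W₃ = 6·4·128 = 3072; W₃W₄ = 4·128·38 = 19456.
Length 3: W₁..W₃: k=1: 0+3072+12·6·128=12288; k=2: 288+0+12·4·128=6432 → min 6432 | W₂..W₄: k=2: 0+19456+6·4·38=20368; k=3: 3072+0+6·128·38=32256 → min 20368.
Length 4: W₁..W₄: k=1: 0+20368+12·6·38=23104; k=2: 288+19456+12·4·38=21568; k=3: 6432+0+12·128·38=64800 → min 21568.
Optimal parenthesization: ((W₁W₂)(W₃W₄)) with cost 21568.

21568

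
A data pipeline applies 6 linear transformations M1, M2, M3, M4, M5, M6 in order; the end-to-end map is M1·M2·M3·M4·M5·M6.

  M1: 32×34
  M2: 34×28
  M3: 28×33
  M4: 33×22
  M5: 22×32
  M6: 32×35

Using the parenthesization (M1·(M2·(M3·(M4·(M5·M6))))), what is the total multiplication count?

153790

(M5·M6): 22×32 by 32×35 → 22×35, cost 22·32·35 = 24640
(M4·(M5·M6)): 33×22 by 22×35 → 33×35, cost 33·22·35 = 25410; cumulative 50050
(M3·(M4·(M5·M6))): 28×33 by 33×35 → 28×35, cost 28·33·35 = 32340; cumulative 82390
(M2·(M3·(M4·(M5·M6)))): 34×28 by 28×35 → 34×35, cost 34·28·35 = 33320; cumulative 115710
(M1·(M2·(M3·(M4·(M5·M6))))): 32×34 by 34×35 → 32×35, cost 32·34·35 = 38080; cumulative 153790
Total: 153790 scalar multiplications.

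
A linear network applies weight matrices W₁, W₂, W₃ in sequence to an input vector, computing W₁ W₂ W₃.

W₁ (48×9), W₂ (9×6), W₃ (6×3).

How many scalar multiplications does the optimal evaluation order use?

1458

Order (W₁ (W₂ W₃)): (W₂ W₃): 9×6 by 6×3 → 9×3, cost 9·6·3 = 162; (W₁ (W₂ W₃)): 48×9 by 9×3 → 48×3, cost 48·9·3 = 1296; cumulative 1458. Total 1458.
Order ((W₁ W₂) W₃): (W₁ W₂): 48×9 by 9×6 → 48×6, cost 48·9·6 = 2592; ((W₁ W₂) W₃): 48×6 by 6×3 → 48×3, cost 48·6·3 = 864; cumulative 3456. Total 3456.
Minimum: 1458.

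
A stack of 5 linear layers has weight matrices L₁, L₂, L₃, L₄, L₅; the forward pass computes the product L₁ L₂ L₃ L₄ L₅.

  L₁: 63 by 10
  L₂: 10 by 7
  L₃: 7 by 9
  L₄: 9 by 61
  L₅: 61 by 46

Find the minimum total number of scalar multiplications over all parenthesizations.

48181

Adjacent pairs: L₁L₂ = 63·10·7 = 4410; L₂L₃ = 10·7·9 = 630; L₃L₄ = 7·9·61 = 3843; L₄L₅ = 9·61·46 = 25254.
Length 3: L₁..L₃: k=1: 0+630+63·10·9=6300; k=2: 4410+0+63·7·9=8379 → min 6300 | L₂..L₄: k=2: 0+3843+10·7·61=8113; k=3: 630+0+10·9·61=6120 → min 6120 | L₃..L₅: k=3: 0+25254+7·9·46=28152; k=4: 3843+0+7·61·46=23485 → min 23485.
Length 4: L₁..L₄: k=1: 0+6120+63·10·61=44550; k=2: 4410+3843+63·7·61=35154; k=3: 6300+0+63·9·61=40887 → min 35154 | L₂..L₅: k=2: 0+23485+10·7·46=26705; k=3: 630+25254+10·9·46=30024; k=4: 6120+0+10·61·46=34180 → min 26705.
Length 5: L₁..L₅: k=1: 0+26705+63·10·46=55685; k=2: 4410+23485+63·7·46=48181; k=3: 6300+25254+63·9·46=57636; k=4: 35154+0+63·61·46=211932 → min 48181.
Optimal order: ((L₁ L₂) ((L₃ L₄) L₅)) with cost 48181.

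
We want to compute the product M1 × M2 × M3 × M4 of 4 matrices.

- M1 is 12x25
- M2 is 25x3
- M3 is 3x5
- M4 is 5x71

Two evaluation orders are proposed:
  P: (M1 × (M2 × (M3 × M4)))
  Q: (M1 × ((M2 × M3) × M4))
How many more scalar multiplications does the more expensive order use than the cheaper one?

Order P = (M1 × (M2 × (M3 × M4))): (M3 × M4): 3×5 by 5×71 → 3×71, cost 3·5·71 = 1065; (M2 × (M3 × M4)): 25×3 by 3×71 → 25×71, cost 25·3·71 = 5325; cumulative 6390; (M1 × (M2 × (M3 × M4))): 12×25 by 25×71 → 12×71, cost 12·25·71 = 21300; cumulative 27690. Total 27690.
Order Q = (M1 × ((M2 × M3) × M4)): (M2 × M3): 25×3 by 3×5 → 25×5, cost 25·3·5 = 375; ((M2 × M3) × M4): 25×5 by 5×71 → 25×71, cost 25·5·71 = 8875; cumulative 9250; (M1 × ((M2 × M3) × M4)): 12×25 by 25×71 → 12×71, cost 12·25·71 = 21300; cumulative 30550. Total 30550.
Difference: |27690 − 30550| = 2860.

2860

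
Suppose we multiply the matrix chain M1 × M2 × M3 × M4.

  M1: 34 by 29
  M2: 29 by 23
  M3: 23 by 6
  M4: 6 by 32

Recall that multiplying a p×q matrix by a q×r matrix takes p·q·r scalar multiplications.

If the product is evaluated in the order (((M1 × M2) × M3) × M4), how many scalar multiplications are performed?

(M1 × M2): 34×29 by 29×23 → 34×23, cost 34·29·23 = 22678
((M1 × M2) × M3): 34×23 by 23×6 → 34×6, cost 34·23·6 = 4692; cumulative 27370
(((M1 × M2) × M3) × M4): 34×6 by 6×32 → 34×32, cost 34·6·32 = 6528; cumulative 33898
Total: 33898 scalar multiplications.

33898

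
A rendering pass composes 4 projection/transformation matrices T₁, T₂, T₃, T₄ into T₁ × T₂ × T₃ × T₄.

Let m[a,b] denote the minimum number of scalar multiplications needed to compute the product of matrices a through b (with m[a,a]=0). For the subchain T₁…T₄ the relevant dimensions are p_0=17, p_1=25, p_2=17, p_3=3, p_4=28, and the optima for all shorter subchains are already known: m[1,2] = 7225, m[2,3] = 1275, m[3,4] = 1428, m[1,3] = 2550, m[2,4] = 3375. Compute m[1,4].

3978

m[1,4] = min over k∈[1,3] of m[1,k]+m[k+1,4]+p_{0}·p_k·p_{4}.
k=1: 0 + 3375 + 17·25·28 = 15275; k=2: 7225 + 1428 + 17·17·28 = 16745; k=3: 2550 + 0 + 17·3·28 = 3978.
Minimum: 3978 at k=3.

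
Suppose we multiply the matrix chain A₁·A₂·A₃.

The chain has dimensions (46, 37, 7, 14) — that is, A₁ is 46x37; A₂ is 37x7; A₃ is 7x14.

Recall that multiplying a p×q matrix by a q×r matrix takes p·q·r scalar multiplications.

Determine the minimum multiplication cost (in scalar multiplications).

16422

Order (A₁·(A₂·A₃)): (A₂·A₃): 37×7 by 7×14 → 37×14, cost 37·7·14 = 3626; (A₁·(A₂·A₃)): 46×37 by 37×14 → 46×14, cost 46·37·14 = 23828; cumulative 27454. Total 27454.
Order ((A₁·A₂)·A₃): (A₁·A₂): 46×37 by 37×7 → 46×7, cost 46·37·7 = 11914; ((A₁·A₂)·A₃): 46×7 by 7×14 → 46×14, cost 46·7·14 = 4508; cumulative 16422. Total 16422.
Minimum: 16422.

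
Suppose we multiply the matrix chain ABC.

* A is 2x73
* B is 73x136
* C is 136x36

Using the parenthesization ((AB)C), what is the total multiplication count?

(AB): 2×73 by 73×136 → 2×136, cost 2·73·136 = 19856
((AB)C): 2×136 by 136×36 → 2×36, cost 2·136·36 = 9792; cumulative 29648
Total: 29648 scalar multiplications.

29648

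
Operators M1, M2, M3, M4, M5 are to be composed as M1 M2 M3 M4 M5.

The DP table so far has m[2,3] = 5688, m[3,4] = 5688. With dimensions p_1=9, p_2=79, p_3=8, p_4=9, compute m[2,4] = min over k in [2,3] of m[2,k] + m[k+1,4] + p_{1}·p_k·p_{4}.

6336

m[2,4] = min over k∈[2,3] of m[2,k]+m[k+1,4]+p_{1}·p_k·p_{4}.
k=2: 0 + 5688 + 9·79·9 = 12087; k=3: 5688 + 0 + 9·8·9 = 6336.
Minimum: 6336 at k=3.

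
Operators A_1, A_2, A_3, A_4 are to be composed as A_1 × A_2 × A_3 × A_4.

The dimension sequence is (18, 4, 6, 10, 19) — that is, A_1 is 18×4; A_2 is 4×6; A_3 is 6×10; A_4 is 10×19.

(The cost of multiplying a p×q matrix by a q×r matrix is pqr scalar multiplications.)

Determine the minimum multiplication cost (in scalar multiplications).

2368

Adjacent pairs: A_1A_2 = 18·4·6 = 432; A_2A_3 = 4·6·10 = 240; A_3A_4 = 6·10·19 = 1140.
Length 3: A_1..A_3: k=1: 0+240+18·4·10=960; k=2: 432+0+18·6·10=1512 → min 960 | A_2..A_4: k=2: 0+1140+4·6·19=1596; k=3: 240+0+4·10·19=1000 → min 1000.
Length 4: A_1..A_4: k=1: 0+1000+18·4·19=2368; k=2: 432+1140+18·6·19=3624; k=3: 960+0+18·10·19=4380 → min 2368.
Optimal order: (A_1 × ((A_2 × A_3) × A_4)) with cost 2368.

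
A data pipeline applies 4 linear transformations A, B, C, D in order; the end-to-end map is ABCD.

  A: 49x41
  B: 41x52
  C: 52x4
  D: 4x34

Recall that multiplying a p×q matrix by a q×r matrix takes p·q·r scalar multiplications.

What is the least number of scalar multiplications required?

23228

Adjacent pairs: AB = 49·41·52 = 104468; BC = 41·52·4 = 8528; CD = 52·4·34 = 7072.
Length 3: A..C: k=1: 0+8528+49·41·4=16564; k=2: 104468+0+49·52·4=114660 → min 16564 | B..D: k=2: 0+7072+41·52·34=79560; k=3: 8528+0+41·4·34=14104 → min 14104.
Length 4: A..D: k=1: 0+14104+49·41·34=82410; k=2: 104468+7072+49·52·34=198172; k=3: 16564+0+49·4·34=23228 → min 23228.
Optimal order: ((A(BC))D) with cost 23228.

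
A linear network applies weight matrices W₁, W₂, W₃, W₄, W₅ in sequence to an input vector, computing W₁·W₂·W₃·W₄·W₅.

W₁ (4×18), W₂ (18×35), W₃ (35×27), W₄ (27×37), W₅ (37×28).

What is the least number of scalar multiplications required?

14440

Adjacent pairs: W₁W₂ = 4·18·35 = 2520; W₂W₃ = 18·35·27 = 17010; W₃W₄ = 35·27·37 = 34965; W₄W₅ = 27·37·28 = 27972.
Length 3: W₁..W₃: k=1: 0+17010+4·18·27=18954; k=2: 2520+0+4·35·27=6300 → min 6300 | W₂..W₄: k=2: 0+34965+18·35·37=58275; k=3: 17010+0+18·27·37=34992 → min 34992 | W₃..W₅: k=3: 0+27972+35·27·28=54432; k=4: 34965+0+35·37·28=71225 → min 54432.
Length 4: W₁..W₄: k=1: 0+34992+4·18·37=37656; k=2: 2520+34965+4·35·37=42665; k=3: 6300+0+4·27·37=10296 → min 10296 | W₂..W₅: k=2: 0+54432+18·35·28=72072; k=3: 17010+27972+18·27·28=58590; k=4: 34992+0+18·37·28=53640 → min 53640.
Length 5: W₁..W₅: k=1: 0+53640+4·18·28=55656; k=2: 2520+54432+4·35·28=60872; k=3: 6300+27972+4·27·28=37296; k=4: 10296+0+4·37·28=14440 → min 14440.
Optimal order: ((((W₁·W₂)·W₃)·W₄)·W₅) with cost 14440.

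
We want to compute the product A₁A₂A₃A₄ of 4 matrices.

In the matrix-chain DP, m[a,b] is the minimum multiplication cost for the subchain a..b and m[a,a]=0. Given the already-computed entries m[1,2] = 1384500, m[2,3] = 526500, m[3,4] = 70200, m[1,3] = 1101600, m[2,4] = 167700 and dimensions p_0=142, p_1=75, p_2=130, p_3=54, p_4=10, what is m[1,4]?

m[1,4] = min over k∈[1,3] of m[1,k]+m[k+1,4]+p_{0}·p_k·p_{4}.
k=1: 0 + 167700 + 142·75·10 = 274200; k=2: 1384500 + 70200 + 142·130·10 = 1639300; k=3: 1101600 + 0 + 142·54·10 = 1178280.
Minimum: 274200 at k=1.

274200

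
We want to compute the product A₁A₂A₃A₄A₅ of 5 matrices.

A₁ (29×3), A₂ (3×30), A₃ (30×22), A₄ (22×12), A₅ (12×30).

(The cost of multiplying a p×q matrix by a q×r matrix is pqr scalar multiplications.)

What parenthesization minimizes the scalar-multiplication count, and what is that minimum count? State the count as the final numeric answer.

Adjacent pairs: A₁A₂ = 29·3·30 = 2610; A₂A₃ = 3·30·22 = 1980; A₃A₄ = 30·22·12 = 7920; A₄A₅ = 22·12·30 = 7920.
Length 3: A₁..A₃: k=1: 0+1980+29·3·22=3894; k=2: 2610+0+29·30·22=21750 → min 3894 | A₂..A₄: k=2: 0+7920+3·30·12=9000; k=3: 1980+0+3·22·12=2772 → min 2772 | A₃..A₅: k=3: 0+7920+30·22·30=27720; k=4: 7920+0+30·12·30=18720 → min 18720.
Length 4: A₁..A₄: k=1: 0+2772+29·3·12=3816; k=2: 2610+7920+29·30·12=20970; k=3: 3894+0+29·22·12=11550 → min 3816 | A₂..A₅: k=2: 0+18720+3·30·30=21420; k=3: 1980+7920+3·22·30=11880; k=4: 2772+0+3·12·30=3852 → min 3852.
Length 5: A₁..A₅: k=1: 0+3852+29·3·30=6462; k=2: 2610+18720+29·30·30=47430; k=3: 3894+7920+29·22·30=30954; k=4: 3816+0+29·12·30=14256 → min 6462.
Optimal parenthesization: (A₁(((A₂A₃)A₄)A₅)) with cost 6462.

6462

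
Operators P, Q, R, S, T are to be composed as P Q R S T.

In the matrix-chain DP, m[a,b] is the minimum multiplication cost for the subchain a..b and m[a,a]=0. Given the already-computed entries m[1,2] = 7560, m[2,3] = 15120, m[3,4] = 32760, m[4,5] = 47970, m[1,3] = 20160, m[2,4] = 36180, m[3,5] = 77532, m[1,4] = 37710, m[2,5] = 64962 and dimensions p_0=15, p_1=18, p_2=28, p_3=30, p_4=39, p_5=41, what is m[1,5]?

61695

m[1,5] = min over k∈[1,4] of m[1,k]+m[k+1,5]+p_{0}·p_k·p_{5}.
k=1: 0 + 64962 + 15·18·41 = 76032; k=2: 7560 + 77532 + 15·28·41 = 102312; k=3: 20160 + 47970 + 15·30·41 = 86580; k=4: 37710 + 0 + 15·39·41 = 61695.
Minimum: 61695 at k=4.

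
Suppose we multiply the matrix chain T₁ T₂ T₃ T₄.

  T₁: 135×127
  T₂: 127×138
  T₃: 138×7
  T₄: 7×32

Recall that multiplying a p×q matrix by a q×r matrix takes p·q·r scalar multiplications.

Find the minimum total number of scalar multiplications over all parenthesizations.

Adjacent pairs: T₁T₂ = 135·127·138 = 2366010; T₂T₃ = 127·138·7 = 122682; T₃T₄ = 138·7·32 = 30912.
Length 3: T₁..T₃: k=1: 0+122682+135·127·7=242697; k=2: 2366010+0+135·138·7=2496420 → min 242697 | T₂..T₄: k=2: 0+30912+127·138·32=591744; k=3: 122682+0+127·7·32=151130 → min 151130.
Length 4: T₁..T₄: k=1: 0+151130+135·127·32=699770; k=2: 2366010+30912+135·138·32=2993082; k=3: 242697+0+135·7·32=272937 → min 272937.
Optimal order: ((T₁ (T₂ T₃)) T₄) with cost 272937.

272937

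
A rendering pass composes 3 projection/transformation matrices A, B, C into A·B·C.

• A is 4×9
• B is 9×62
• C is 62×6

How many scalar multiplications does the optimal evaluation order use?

3564

Order (A·(B·C)): (B·C): 9×62 by 62×6 → 9×6, cost 9·62·6 = 3348; (A·(B·C)): 4×9 by 9×6 → 4×6, cost 4·9·6 = 216; cumulative 3564. Total 3564.
Order ((A·B)·C): (A·B): 4×9 by 9×62 → 4×62, cost 4·9·62 = 2232; ((A·B)·C): 4×62 by 62×6 → 4×6, cost 4·62·6 = 1488; cumulative 3720. Total 3720.
Minimum: 3564.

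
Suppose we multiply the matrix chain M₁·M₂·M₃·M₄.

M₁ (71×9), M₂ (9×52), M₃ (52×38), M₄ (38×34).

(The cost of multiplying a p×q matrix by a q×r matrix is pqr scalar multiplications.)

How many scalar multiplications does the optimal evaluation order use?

51138

Adjacent pairs: M₁M₂ = 71·9·52 = 33228; M₂M₃ = 9·52·38 = 17784; M₃M₄ = 52·38·34 = 67184.
Length 3: M₁..M₃: k=1: 0+17784+71·9·38=42066; k=2: 33228+0+71·52·38=173524 → min 42066 | M₂..M₄: k=2: 0+67184+9·52·34=83096; k=3: 17784+0+9·38·34=29412 → min 29412.
Length 4: M₁..M₄: k=1: 0+29412+71·9·34=51138; k=2: 33228+67184+71·52·34=225940; k=3: 42066+0+71·38·34=133798 → min 51138.
Optimal order: (M₁·((M₂·M₃)·M₄)) with cost 51138.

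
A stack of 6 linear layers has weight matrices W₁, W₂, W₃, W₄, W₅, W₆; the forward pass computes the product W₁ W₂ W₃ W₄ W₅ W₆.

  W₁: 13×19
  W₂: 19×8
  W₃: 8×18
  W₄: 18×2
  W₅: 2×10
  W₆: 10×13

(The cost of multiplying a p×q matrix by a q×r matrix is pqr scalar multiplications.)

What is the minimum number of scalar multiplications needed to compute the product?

1684

Adjacent pairs: W₁W₂ = 13·19·8 = 1976; W₂W₃ = 19·8·18 = 2736; W₃W₄ = 8·18·2 = 288; W₄W₅ = 18·2·10 = 360; W₅W₆ = 2·10·13 = 260.
Length 3: W₁..W₃: k=1: 0+2736+13·19·18=7182; k=2: 1976+0+13·8·18=3848 → min 3848 | W₂..W₄: k=2: 0+288+19·8·2=592; k=3: 2736+0+19·18·2=3420 → min 592 | W₃..W₅: k=3: 0+360+8·18·10=1800; k=4: 288+0+8·2·10=448 → min 448 | W₄..W₆: k=4: 0+260+18·2·13=728; k=5: 360+0+18·10·13=2700 → min 728.
Length 4: W₁..W₄: k=1: 0+592+13·19·2=1086; k=2: 1976+288+13·8·2=2472; k=3: 3848+0+13·18·2=4316 → min 1086 | W₂..W₅: k=2: 0+448+19·8·10=1968; k=3: 2736+360+19·18·10=6516; k=4: 592+0+19·2·10=972 → min 972 | W₃..W₆: k=3: 0+728+8·18·13=2600; k=4: 288+260+8·2·13=756; k=5: 448+0+8·10·13=1488 → min 756.
Length 5: W₁..W₅: k=1: 0+972+13·19·10=3442; k=2: 1976+448+13·8·10=3464; k=3: 3848+360+13·18·10=6548; k=4: 1086+0+13·2·10=1346 → min 1346 | W₂..W₆: k=2: 0+756+19·8·13=2732; k=3: 2736+728+19·18·13=7910; k=4: 592+260+19·2·13=1346; k=5: 972+0+19·10·13=3442 → min 1346.
Length 6: W₁..W₆: k=1: 0+1346+13·19·13=4557; k=2: 1976+756+13·8·13=4084; k=3: 3848+728+13·18·13=7618; k=4: 1086+260+13·2·13=1684; k=5: 1346+0+13·10·13=3036 → min 1684.
Optimal order: ((W₁ (W₂ (W₃ W₄))) (W₅ W₆)) with cost 1684.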